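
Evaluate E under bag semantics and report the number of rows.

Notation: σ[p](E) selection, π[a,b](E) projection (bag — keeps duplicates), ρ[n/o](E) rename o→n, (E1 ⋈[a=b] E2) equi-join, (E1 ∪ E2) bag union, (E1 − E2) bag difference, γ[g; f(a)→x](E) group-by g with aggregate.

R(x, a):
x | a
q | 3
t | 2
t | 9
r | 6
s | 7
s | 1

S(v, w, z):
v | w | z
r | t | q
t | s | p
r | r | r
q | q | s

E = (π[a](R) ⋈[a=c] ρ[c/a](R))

Per-node cardinality:
  R → 6
  π[a](R) → 6
  R → 6
  ρ[c/a](R) → 6
  (π[a](R) ⋈[a=c] ρ[c/a](R)) → 6

|E| = 6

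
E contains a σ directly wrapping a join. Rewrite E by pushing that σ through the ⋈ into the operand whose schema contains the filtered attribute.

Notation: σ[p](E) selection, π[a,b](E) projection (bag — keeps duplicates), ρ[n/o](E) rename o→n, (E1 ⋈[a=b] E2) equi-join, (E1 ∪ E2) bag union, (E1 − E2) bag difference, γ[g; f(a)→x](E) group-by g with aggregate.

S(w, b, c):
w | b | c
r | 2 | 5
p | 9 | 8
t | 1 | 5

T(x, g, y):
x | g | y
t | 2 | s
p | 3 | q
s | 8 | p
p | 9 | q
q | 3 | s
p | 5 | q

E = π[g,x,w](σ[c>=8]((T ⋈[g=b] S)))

σ filters on c, owned by the right side.
E' = π[g,x,w]((T ⋈[g=b] σ[c>=8](S)))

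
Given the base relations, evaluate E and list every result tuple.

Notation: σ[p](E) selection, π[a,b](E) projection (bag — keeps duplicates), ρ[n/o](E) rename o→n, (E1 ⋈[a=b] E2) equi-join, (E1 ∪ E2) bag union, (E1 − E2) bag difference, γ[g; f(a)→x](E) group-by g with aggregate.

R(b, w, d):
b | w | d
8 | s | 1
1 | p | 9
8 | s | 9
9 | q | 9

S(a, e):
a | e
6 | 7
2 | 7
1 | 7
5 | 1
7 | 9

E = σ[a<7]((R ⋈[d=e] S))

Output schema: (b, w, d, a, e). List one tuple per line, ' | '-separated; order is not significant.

Stepwise |·|:
  R → 4
  S → 5
  (R ⋈[d=e] S) → 4
  σ[a<7]((R ⋈[d=e] S)) → 1

== RESULT ==
b | w | d | a | e
8 | s | 1 | 5 | 1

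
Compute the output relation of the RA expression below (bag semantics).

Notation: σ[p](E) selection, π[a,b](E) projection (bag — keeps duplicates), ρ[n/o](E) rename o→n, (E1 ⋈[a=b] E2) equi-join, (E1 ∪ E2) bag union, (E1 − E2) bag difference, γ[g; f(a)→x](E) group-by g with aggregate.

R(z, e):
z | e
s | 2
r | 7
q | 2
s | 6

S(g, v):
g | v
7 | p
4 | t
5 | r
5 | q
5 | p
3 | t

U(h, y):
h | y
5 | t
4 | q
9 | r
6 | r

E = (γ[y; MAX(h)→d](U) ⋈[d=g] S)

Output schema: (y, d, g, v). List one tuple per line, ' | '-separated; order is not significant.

Subexpression sizes:
  U → 4
  γ[y; MAX(h)→d](U) → 3
  S → 6
  (γ[y; MAX(h)→d](U) ⋈[d=g] S) → 4

== RESULT ==
y | d | g | v
q | 4 | 4 | t
t | 5 | 5 | p
t | 5 | 5 | q
t | 5 | 5 | r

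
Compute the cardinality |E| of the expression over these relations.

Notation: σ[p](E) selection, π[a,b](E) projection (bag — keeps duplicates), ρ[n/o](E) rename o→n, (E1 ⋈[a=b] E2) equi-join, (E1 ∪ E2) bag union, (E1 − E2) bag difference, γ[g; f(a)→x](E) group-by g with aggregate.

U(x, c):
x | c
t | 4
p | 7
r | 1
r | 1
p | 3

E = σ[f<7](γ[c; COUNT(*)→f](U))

Row counts bottom-up:
  U → 5
  γ[c; COUNT(*)→f](U) → 4
  σ[f<7](γ[c; COUNT(*)→f](U)) → 4

|E| = 4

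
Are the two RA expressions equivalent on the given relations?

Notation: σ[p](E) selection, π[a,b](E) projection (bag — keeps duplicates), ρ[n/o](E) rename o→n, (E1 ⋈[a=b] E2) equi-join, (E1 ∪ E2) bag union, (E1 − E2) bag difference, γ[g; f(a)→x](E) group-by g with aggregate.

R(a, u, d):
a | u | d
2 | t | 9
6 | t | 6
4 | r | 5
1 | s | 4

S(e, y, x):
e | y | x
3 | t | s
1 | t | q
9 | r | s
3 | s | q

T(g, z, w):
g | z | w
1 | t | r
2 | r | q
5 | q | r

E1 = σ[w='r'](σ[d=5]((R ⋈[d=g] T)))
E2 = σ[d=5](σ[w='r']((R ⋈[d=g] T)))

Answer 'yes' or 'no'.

E1 row counts bottom-up:
  R → 4
  T → 3
  (R ⋈[d=g] T) → 1
  σ[d=5]((R ⋈[d=g] T)) → 1
  σ[w='r'](σ[d=5]((R ⋈[d=g] T))) → 1
E2 row counts bottom-up:
  R → 4
  T → 3
  (R ⋈[d=g] T) → 1
  σ[w='r']((R ⋈[d=g] T)) → 1
  σ[d=5](σ[w='r']((R ⋈[d=g] T))) → 1

E1 and E2 produce the same multiset:
a | u | d | g | z | w
4 | r | 5 | 5 | q | r

yes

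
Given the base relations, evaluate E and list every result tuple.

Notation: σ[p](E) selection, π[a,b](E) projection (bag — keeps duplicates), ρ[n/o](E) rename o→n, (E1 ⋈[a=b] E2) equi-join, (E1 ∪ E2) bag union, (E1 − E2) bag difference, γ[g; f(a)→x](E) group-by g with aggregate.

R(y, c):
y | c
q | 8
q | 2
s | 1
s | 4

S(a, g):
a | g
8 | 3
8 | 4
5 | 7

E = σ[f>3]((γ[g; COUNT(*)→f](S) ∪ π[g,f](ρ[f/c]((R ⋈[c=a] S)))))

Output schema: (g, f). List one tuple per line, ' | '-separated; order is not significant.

Per-node cardinality:
  S → 3
  γ[g; COUNT(*)→f](S) → 3
  R → 4
  S → 3
  (R ⋈[c=a] S) → 2
  ρ[f/c]((R ⋈[c=a] S)) → 2
  π[g,f](ρ[f/c]((R ⋈[c=a] S))) → 2
  (γ[g; COUNT(*)→f](S) ∪ π[g,f](ρ[f/c]((R ⋈[c=a] S)))) → 5
  σ[f>3]((γ[g; COUNT(*)→f](S) ∪ π[g,f](ρ[f/c]((R ⋈[c=a] S))))) → 2

== RESULT ==
g | f
3 | 8
4 | 8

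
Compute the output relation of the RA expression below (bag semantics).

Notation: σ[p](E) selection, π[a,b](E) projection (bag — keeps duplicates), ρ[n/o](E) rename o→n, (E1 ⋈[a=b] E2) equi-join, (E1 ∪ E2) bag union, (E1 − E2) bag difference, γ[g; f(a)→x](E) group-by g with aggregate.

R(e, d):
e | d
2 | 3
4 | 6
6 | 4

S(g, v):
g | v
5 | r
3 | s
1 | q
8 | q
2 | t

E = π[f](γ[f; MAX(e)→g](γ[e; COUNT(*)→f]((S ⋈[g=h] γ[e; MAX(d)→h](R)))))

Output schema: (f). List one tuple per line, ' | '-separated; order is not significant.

Stepwise |·|:
  S → 5
  R → 3
  γ[e; MAX(d)→h](R) → 3
  (S ⋈[g=h] γ[e; MAX(d)→h](R)) → 1
  γ[e; COUNT(*)→f]((S ⋈[g=h] γ[e; MAX(d)→h](R))) → 1
  γ[f; MAX(e)→g](γ[e; COUNT(*)→f]((S ⋈[g=h] γ[e; MAX(d)→h](R)))) → 1
  π[f](γ[f; MAX(e)→g](γ[e; COUNT(*)→f]((S ⋈[g=h] γ[e; MAX(d)→h](R))))) → 1

== RESULT ==
f
1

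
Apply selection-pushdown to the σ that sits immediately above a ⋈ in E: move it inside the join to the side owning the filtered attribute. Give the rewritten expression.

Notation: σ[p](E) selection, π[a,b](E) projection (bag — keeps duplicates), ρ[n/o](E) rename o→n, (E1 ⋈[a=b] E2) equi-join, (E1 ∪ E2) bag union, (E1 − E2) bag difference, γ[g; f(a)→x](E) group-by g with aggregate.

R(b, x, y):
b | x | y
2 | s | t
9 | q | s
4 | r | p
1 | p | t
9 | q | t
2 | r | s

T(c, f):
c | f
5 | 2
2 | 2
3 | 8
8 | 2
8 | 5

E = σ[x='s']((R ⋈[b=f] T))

σ filters on x, owned by the left side.
E' = (σ[x='s'](R) ⋈[b=f] T)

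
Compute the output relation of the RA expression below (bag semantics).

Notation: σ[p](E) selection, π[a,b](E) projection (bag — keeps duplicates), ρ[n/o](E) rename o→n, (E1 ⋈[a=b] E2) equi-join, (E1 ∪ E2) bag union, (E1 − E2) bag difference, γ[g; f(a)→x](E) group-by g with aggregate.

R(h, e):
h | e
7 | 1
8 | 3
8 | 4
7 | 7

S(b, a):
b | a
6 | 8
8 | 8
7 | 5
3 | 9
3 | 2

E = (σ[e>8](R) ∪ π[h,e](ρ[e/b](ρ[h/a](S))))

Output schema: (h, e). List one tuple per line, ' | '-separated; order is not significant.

Stepwise |·|:
  R → 4
  σ[e>8](R) → 0
  S → 5
  ρ[h/a](S) → 5
  ρ[e/b](ρ[h/a](S)) → 5
  π[h,e](ρ[e/b](ρ[h/a](S))) → 5
  (σ[e>8](R) ∪ π[h,e](ρ[e/b](ρ[h/a](S)))) → 5

== RESULT ==
h | e
2 | 3
5 | 7
8 | 6
8 | 8
9 | 3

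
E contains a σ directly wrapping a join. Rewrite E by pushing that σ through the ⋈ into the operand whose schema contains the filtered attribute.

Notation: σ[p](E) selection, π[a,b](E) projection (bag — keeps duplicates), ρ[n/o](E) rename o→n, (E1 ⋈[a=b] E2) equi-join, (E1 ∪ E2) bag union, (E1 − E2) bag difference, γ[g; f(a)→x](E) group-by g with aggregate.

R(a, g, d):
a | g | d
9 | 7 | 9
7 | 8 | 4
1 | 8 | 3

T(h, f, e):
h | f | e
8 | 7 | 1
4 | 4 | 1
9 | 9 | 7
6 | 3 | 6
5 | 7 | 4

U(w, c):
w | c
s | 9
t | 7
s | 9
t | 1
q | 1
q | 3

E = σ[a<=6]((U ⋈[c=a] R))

σ filters on a, owned by the right side.
E' = (U ⋈[c=a] σ[a<=6](R))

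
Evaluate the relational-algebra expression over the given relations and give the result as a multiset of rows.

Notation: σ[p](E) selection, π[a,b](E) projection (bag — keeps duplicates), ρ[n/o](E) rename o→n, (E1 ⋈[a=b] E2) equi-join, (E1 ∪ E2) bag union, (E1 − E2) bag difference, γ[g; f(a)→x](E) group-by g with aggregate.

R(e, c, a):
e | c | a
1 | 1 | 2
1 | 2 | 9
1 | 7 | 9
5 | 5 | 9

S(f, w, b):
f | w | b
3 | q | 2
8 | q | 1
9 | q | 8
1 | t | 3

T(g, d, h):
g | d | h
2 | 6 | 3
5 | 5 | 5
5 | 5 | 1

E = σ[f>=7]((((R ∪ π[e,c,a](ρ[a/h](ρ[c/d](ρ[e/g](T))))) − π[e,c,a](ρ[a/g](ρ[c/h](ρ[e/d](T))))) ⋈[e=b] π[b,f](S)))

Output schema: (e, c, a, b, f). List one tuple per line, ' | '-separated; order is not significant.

Row counts bottom-up:
  R → 4
  T → 3
  ρ[e/g](T) → 3
  ρ[c/d](ρ[e/g](T)) → 3
  ρ[a/h](ρ[c/d](ρ[e/g](T))) → 3
  π[e,c,a](ρ[a/h](ρ[c/d](ρ[e/g](T)))) → 3
  (R ∪ π[e,c,a](ρ[a/h](ρ[c/d](ρ[e/g](T))))) → 7
  T → 3
  ρ[e/d](T) → 3
  ρ[c/h](ρ[e/d](T)) → 3
  ρ[a/g](ρ[c/h](ρ[e/d](T))) → 3
  π[e,c,a](ρ[a/g](ρ[c/h](ρ[e/d](T)))) → 3
  ((R ∪ π[e,c,a](ρ[a/h](ρ[c/d](ρ[e/g](T))))) − π[e,c,a](ρ[a/g](ρ[c/h](ρ[e/d](T))))) → 6
  S → 4
  π[b,f](S) → 4
  (((R ∪ π[e,c,a](ρ[a/h](ρ[c/d](ρ[e/g](T))))) − π[e,c,a](ρ[a/g](ρ[c/h](ρ[e/d](T))))) ⋈[e=b] π[b,f](S)) → 4
  σ[f>=7]((((R ∪ π[e,c,a](ρ[a/h](ρ[c/d](ρ[e/g](T))))) − π[e,c,a](ρ[a/g](ρ[c/h](ρ[e/d](T))))) ⋈[e=b] π[b,f](S))) → 3

== RESULT ==
e | c | a | b | f
1 | 1 | 2 | 1 | 8
1 | 2 | 9 | 1 | 8
1 | 7 | 9 | 1 | 8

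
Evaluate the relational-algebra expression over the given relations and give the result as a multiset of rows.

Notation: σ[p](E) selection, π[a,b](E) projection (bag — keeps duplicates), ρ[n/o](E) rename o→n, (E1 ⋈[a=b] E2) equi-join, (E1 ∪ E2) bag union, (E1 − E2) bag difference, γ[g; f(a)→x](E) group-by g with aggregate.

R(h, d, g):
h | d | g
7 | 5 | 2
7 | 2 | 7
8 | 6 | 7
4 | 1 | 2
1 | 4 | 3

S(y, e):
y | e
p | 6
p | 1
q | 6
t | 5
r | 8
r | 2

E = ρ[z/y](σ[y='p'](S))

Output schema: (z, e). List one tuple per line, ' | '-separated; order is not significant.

Per-node cardinality:
  S → 6
  σ[y='p'](S) → 2
  ρ[z/y](σ[y='p'](S)) → 2

== RESULT ==
z | e
p | 1
p | 6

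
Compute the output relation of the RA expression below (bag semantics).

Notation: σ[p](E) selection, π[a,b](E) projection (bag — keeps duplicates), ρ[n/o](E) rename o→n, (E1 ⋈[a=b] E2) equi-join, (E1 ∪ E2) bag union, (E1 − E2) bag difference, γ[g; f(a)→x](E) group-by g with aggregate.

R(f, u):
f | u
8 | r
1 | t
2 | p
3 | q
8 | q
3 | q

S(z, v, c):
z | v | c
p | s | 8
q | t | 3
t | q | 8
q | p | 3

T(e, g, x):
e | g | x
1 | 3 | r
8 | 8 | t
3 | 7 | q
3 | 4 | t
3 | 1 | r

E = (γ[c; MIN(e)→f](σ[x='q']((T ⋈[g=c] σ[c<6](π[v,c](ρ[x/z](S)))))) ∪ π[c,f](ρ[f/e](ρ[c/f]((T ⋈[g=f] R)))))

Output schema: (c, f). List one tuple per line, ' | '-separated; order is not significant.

Per-node cardinality:
  T → 5
  S → 4
  ρ[x/z](S) → 4
  π[v,c](ρ[x/z](S)) → 4
  σ[c<6](π[v,c](ρ[x/z](S))) → 2
  (T ⋈[g=c] σ[c<6](π[v,c](ρ[x/z](S)))) → 2
  σ[x='q']((T ⋈[g=c] σ[c<6](π[v,c](ρ[x/z](S))))) → 0
  γ[c; MIN(e)→f](σ[x='q']((T ⋈[g=c] σ[c<6](π[v,c](ρ[x/z](S)))))) → 0
  T → 5
  R → 6
  (T ⋈[g=f] R) → 5
  ρ[c/f]((T ⋈[g=f] R)) → 5
  ρ[f/e](ρ[c/f]((T ⋈[g=f] R))) → 5
  π[c,f](ρ[f/e](ρ[c/f]((T ⋈[g=f] R)))) → 5
  (γ[c; MIN(e)→f](σ[x='q']((T ⋈[g=c] σ[c<6](π[v,c](ρ[x/z](S)))))) ∪ π[c,f](ρ[f/e](ρ[c/f]((T ⋈[g=f] R))))) → 5

== RESULT ==
c | f
1 | 3
3 | 1
3 | 1
8 | 8
8 | 8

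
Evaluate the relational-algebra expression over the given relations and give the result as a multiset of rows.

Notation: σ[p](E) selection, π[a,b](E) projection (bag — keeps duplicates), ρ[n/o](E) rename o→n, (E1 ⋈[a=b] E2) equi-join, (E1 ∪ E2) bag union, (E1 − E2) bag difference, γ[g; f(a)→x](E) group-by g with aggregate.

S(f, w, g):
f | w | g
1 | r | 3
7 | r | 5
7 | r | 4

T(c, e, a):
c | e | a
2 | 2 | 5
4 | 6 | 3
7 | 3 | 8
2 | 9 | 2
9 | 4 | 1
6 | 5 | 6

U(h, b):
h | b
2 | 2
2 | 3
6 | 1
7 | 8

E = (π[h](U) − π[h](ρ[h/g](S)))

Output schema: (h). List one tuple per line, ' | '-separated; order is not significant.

Per-node cardinality:
  U → 4
  π[h](U) → 4
  S → 3
  ρ[h/g](S) → 3
  π[h](ρ[h/g](S)) → 3
  (π[h](U) − π[h](ρ[h/g](S))) → 4

== RESULT ==
h
2
2
6
7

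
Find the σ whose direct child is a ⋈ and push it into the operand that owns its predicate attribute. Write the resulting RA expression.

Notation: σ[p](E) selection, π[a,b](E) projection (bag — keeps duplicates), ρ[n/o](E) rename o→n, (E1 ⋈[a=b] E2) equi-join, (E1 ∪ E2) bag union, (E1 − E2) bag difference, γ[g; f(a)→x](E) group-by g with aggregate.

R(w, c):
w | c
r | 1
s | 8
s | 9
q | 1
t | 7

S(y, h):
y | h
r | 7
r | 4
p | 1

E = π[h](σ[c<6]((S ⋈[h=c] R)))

σ filters on c, owned by the right side.
E' = π[h]((S ⋈[h=c] σ[c<6](R)))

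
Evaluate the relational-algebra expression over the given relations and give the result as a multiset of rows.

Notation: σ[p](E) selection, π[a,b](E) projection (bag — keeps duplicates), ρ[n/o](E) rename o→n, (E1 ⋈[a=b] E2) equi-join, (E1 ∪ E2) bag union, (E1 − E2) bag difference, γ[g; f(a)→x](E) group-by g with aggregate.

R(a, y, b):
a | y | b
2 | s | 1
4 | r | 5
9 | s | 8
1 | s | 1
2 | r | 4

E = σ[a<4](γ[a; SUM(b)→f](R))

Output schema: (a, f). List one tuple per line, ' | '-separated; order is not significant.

Per-node cardinality:
  R → 5
  γ[a; SUM(b)→f](R) → 4
  σ[a<4](γ[a; SUM(b)→f](R)) → 2

== RESULT ==
a | f
1 | 1
2 | 5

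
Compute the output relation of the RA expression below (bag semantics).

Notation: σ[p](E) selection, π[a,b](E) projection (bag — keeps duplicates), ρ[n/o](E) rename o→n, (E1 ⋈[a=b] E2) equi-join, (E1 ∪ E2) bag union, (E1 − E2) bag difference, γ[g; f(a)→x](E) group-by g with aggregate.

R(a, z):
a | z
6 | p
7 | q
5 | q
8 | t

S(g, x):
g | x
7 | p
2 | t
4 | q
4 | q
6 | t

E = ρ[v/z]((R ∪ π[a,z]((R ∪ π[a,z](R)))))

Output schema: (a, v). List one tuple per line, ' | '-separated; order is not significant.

Stepwise |·|:
  R → 4
  R → 4
  R → 4
  π[a,z](R) → 4
  (R ∪ π[a,z](R)) → 8
  π[a,z]((R ∪ π[a,z](R))) → 8
  (R ∪ π[a,z]((R ∪ π[a,z](R)))) → 12
  ρ[v/z]((R ∪ π[a,z]((R ∪ π[a,z](R))))) → 12

== RESULT ==
a | v
5 | q
5 | q
5 | q
6 | p
6 | p
6 | p
7 | q
7 | q
7 | q
8 | t
8 | t
8 | t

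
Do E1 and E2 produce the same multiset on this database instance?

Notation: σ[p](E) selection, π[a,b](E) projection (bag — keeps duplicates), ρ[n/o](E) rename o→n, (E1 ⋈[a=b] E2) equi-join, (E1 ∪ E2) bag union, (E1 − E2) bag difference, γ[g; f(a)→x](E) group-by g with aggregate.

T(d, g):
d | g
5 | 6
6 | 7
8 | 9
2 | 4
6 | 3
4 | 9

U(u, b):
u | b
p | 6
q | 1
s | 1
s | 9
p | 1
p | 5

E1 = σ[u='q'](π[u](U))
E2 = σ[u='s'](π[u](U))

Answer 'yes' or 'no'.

E1 subexpression sizes:
  U → 6
  π[u](U) → 6
  σ[u='q'](π[u](U)) → 1
E2 subexpression sizes:
  U → 6
  π[u](U) → 6
  σ[u='s'](π[u](U)) → 2

E1 result:
u
q
E2 result:
u
s
s
Witness: ('q',) appears 1× in E1 but 0× in E2.

no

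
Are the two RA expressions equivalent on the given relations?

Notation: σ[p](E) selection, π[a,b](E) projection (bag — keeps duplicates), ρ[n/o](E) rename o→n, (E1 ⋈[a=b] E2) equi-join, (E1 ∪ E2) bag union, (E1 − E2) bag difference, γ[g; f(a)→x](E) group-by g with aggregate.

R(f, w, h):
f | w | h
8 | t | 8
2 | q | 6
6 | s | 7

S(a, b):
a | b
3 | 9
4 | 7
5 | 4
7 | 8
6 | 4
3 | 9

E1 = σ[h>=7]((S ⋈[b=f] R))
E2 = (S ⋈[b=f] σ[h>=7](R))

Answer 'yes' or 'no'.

E1 per-node cardinality:
  S → 6
  R → 3
  (S ⋈[b=f] R) → 1
  σ[h>=7]((S ⋈[b=f] R)) → 1
E2 per-node cardinality:
  S → 6
  R → 3
  σ[h>=7](R) → 2
  (S ⋈[b=f] σ[h>=7](R)) → 1

E1 and E2 produce the same multiset:
a | b | f | w | h
7 | 8 | 8 | t | 8

yes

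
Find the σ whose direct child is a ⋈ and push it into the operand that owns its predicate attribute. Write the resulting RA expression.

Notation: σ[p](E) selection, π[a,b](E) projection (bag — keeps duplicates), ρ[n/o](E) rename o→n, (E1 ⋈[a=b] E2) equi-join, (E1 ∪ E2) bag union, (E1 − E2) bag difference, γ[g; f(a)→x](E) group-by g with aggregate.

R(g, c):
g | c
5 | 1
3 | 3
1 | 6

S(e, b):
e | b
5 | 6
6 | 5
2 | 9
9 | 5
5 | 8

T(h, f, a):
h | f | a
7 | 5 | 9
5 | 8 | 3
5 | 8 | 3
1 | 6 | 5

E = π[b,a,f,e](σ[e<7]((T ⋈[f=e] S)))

σ filters on e, owned by the right side.
E' = π[b,a,f,e]((T ⋈[f=e] σ[e<7](S)))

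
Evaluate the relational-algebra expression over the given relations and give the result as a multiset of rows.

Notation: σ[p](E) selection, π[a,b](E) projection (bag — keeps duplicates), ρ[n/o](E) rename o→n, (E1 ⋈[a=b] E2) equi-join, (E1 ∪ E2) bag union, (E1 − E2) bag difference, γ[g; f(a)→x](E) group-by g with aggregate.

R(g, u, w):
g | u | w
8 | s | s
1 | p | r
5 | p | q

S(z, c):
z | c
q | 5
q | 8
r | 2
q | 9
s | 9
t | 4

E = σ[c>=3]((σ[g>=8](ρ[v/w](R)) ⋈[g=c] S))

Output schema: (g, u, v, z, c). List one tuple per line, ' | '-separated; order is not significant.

Per-node cardinality:
  R → 3
  ρ[v/w](R) → 3
  σ[g>=8](ρ[v/w](R)) → 1
  S → 6
  (σ[g>=8](ρ[v/w](R)) ⋈[g=c] S) → 1
  σ[c>=3]((σ[g>=8](ρ[v/w](R)) ⋈[g=c] S)) → 1

== RESULT ==
g | u | v | z | c
8 | s | s | q | 8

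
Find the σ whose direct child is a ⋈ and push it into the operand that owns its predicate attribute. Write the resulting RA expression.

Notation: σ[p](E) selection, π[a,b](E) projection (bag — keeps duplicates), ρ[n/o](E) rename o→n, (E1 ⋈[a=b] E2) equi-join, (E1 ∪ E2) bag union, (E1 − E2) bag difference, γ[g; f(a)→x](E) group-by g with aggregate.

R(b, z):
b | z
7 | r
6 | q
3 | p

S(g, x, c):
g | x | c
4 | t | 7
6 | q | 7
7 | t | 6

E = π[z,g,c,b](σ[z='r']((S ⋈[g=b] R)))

σ filters on z, owned by the right side.
E' = π[z,g,c,b]((S ⋈[g=b] σ[z='r'](R)))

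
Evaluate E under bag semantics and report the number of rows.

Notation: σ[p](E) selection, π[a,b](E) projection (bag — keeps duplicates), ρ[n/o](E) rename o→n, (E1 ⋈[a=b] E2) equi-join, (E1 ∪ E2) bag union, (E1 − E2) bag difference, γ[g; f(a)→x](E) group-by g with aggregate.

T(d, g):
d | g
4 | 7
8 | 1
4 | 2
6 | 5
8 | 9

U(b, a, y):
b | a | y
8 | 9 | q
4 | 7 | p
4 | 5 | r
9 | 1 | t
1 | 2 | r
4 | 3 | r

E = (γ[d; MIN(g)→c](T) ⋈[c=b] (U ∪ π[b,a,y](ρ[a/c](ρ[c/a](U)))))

Row counts bottom-up:
  T → 5
  γ[d; MIN(g)→c](T) → 3
  U → 6
  U → 6
  ρ[c/a](U) → 6
  ρ[a/c](ρ[c/a](U)) → 6
  π[b,a,y](ρ[a/c](ρ[c/a](U))) → 6
  (U ∪ π[b,a,y](ρ[a/c](ρ[c/a](U)))) → 12
  (γ[d; MIN(g)→c](T) ⋈[c=b] (U ∪ π[b,a,y](ρ[a/c](ρ[c/a](U))))) → 2

|E| = 2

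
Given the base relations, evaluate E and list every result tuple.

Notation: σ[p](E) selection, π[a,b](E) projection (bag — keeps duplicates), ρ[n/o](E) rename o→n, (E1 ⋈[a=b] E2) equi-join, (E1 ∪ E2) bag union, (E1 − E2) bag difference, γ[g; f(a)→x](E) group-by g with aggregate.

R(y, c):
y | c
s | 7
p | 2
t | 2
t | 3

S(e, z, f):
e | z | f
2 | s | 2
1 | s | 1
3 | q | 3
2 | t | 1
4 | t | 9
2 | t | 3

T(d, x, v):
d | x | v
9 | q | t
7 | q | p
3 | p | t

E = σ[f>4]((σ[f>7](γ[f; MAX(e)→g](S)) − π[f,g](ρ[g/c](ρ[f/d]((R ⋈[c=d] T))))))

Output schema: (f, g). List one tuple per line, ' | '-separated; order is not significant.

Per-node cardinality:
  S → 6
  γ[f; MAX(e)→g](S) → 4
  σ[f>7](γ[f; MAX(e)→g](S)) → 1
  R → 4
  T → 3
  (R ⋈[c=d] T) → 2
  ρ[f/d]((R ⋈[c=d] T)) → 2
  ρ[g/c](ρ[f/d]((R ⋈[c=d] T))) → 2
  π[f,g](ρ[g/c](ρ[f/d]((R ⋈[c=d] T)))) → 2
  (σ[f>7](γ[f; MAX(e)→g](S)) − π[f,g](ρ[g/c](ρ[f/d]((R ⋈[c=d] T))))) → 1
  σ[f>4]((σ[f>7](γ[f; MAX(e)→g](S)) − π[f,g](ρ[g/c](ρ[f/d]((R ⋈[c=d] T)))))) → 1

== RESULT ==
f | g
9 | 4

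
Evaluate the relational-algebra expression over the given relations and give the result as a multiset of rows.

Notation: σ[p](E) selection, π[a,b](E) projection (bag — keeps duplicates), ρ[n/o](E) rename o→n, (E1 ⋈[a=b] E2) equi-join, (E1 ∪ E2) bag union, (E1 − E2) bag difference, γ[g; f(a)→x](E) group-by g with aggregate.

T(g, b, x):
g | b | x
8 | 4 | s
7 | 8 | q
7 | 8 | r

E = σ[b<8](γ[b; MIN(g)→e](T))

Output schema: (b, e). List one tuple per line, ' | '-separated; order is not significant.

Per-node cardinality:
  T → 3
  γ[b; MIN(g)→e](T) → 2
  σ[b<8](γ[b; MIN(g)→e](T)) → 1

== RESULT ==
b | e
4 | 8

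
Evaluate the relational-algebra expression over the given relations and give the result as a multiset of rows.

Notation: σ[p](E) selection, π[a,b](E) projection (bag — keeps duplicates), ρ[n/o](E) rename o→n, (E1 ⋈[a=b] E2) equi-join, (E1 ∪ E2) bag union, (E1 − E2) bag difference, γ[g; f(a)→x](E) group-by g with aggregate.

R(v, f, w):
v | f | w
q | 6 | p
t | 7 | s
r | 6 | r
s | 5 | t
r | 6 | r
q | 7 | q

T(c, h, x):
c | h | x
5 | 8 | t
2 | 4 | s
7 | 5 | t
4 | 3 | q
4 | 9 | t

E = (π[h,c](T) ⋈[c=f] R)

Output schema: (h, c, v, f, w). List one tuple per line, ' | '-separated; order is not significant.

Stepwise |·|:
  T → 5
  π[h,c](T) → 5
  R → 6
  (π[h,c](T) ⋈[c=f] R) → 3

== RESULT ==
h | c | v | f | w
5 | 7 | q | 7 | q
5 | 7 | t | 7 | s
8 | 5 | s | 5 | t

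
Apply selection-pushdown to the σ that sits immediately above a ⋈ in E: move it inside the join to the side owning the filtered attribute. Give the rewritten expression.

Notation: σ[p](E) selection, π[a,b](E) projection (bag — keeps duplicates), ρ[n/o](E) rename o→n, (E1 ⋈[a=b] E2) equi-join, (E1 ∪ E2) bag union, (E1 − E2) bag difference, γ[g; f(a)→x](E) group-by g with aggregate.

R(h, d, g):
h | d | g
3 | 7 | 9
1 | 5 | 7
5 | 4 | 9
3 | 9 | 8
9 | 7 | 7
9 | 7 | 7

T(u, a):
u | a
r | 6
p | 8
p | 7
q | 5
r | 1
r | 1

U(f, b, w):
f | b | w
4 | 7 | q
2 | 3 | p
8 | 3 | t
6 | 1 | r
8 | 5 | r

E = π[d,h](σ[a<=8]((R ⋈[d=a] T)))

σ filters on a, owned by the right side.
E' = π[d,h]((R ⋈[d=a] σ[a<=8](T)))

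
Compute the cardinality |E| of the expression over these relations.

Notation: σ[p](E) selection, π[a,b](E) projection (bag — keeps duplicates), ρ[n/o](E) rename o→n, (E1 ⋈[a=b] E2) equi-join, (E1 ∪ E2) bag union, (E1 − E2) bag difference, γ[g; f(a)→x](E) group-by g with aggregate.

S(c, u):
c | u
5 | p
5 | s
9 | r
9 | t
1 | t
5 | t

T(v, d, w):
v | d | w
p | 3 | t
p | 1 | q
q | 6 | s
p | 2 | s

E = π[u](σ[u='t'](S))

Per-node cardinality:
  S → 6
  σ[u='t'](S) → 3
  π[u](σ[u='t'](S)) → 3

|E| = 3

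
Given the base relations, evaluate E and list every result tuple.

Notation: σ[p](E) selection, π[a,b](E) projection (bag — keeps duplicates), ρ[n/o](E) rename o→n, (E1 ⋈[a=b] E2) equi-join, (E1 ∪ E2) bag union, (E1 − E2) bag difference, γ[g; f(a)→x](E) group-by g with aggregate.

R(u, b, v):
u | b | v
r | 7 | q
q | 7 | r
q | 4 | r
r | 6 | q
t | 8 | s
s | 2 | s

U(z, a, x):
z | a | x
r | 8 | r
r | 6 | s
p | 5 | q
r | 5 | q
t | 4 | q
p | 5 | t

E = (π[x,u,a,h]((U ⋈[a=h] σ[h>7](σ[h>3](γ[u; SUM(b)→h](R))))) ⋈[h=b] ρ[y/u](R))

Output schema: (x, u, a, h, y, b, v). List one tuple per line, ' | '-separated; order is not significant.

Per-node cardinality:
  U → 6
  R → 6
  γ[u; SUM(b)→h](R) → 4
  σ[h>3](γ[u; SUM(b)→h](R)) → 3
  σ[h>7](σ[h>3](γ[u; SUM(b)→h](R))) → 3
  (U ⋈[a=h] σ[h>7](σ[h>3](γ[u; SUM(b)→h](R)))) → 1
  π[x,u,a,h]((U ⋈[a=h] σ[h>7](σ[h>3](γ[u; SUM(b)→h](R))))) → 1
  R → 6
  ρ[y/u](R) → 6
  (π[x,u,a,h]((U ⋈[a=h] σ[h>7](σ[h>3](γ[u; SUM(b)→h](R))))) ⋈[h=b] ρ[y/u](R)) → 1

== RESULT ==
x | u | a | h | y | b | v
r | t | 8 | 8 | t | 8 | s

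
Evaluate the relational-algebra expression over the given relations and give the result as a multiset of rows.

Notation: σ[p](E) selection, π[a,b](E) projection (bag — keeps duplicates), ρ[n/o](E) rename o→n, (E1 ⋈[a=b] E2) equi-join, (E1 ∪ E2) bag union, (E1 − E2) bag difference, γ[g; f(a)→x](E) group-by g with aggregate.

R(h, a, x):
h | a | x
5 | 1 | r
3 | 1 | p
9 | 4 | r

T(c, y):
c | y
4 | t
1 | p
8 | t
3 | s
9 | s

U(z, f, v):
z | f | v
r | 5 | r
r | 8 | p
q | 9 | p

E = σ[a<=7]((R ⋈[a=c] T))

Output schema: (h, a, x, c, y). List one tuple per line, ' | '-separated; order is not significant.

Per-node cardinality:
  R → 3
  T → 5
  (R ⋈[a=c] T) → 3
  σ[a<=7]((R ⋈[a=c] T)) → 3

== RESULT ==
h | a | x | c | y
3 | 1 | p | 1 | p
5 | 1 | r | 1 | p
9 | 4 | r | 4 | t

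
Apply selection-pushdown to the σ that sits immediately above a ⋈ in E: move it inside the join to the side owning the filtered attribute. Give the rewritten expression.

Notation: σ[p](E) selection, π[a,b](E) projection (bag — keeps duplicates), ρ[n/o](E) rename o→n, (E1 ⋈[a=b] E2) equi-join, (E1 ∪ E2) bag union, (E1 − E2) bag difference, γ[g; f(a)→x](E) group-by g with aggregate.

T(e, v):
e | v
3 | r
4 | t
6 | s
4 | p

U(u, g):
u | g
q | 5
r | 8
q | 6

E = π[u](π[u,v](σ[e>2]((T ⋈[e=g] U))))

σ filters on e, owned by the left side.
E' = π[u](π[u,v]((σ[e>2](T) ⋈[e=g] U)))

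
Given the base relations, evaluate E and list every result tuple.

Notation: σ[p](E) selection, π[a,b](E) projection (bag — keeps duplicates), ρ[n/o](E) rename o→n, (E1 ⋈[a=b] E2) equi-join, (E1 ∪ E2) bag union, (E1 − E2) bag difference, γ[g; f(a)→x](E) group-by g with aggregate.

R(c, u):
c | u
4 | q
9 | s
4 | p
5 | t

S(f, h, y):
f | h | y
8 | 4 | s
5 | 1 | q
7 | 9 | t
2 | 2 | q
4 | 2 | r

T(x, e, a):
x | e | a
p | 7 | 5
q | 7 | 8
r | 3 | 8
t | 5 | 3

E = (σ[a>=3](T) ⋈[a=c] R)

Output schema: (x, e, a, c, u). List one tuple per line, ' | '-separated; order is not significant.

Per-node cardinality:
  T → 4
  σ[a>=3](T) → 4
  R → 4
  (σ[a>=3](T) ⋈[a=c] R) → 1

== RESULT ==
x | e | a | c | u
p | 7 | 5 | 5 | t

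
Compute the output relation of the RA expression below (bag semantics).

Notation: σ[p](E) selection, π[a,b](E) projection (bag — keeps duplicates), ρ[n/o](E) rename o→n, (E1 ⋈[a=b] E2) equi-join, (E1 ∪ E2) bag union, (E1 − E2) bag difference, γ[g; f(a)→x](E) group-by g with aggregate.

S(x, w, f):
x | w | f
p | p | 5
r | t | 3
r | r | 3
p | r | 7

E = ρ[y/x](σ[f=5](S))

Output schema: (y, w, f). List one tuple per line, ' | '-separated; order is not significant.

Per-node cardinality:
  S → 4
  σ[f=5](S) → 1
  ρ[y/x](σ[f=5](S)) → 1

== RESULT ==
y | w | f
p | p | 5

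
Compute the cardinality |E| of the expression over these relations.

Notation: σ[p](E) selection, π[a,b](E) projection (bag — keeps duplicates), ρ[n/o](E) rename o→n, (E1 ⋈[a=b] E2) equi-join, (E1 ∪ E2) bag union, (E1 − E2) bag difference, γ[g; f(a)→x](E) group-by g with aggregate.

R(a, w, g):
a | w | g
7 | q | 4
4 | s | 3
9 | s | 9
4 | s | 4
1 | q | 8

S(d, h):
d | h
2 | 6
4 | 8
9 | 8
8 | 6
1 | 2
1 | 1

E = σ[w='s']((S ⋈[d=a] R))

Subexpression sizes:
  S → 6
  R → 5
  (S ⋈[d=a] R) → 5
  σ[w='s']((S ⋈[d=a] R)) → 3

|E| = 3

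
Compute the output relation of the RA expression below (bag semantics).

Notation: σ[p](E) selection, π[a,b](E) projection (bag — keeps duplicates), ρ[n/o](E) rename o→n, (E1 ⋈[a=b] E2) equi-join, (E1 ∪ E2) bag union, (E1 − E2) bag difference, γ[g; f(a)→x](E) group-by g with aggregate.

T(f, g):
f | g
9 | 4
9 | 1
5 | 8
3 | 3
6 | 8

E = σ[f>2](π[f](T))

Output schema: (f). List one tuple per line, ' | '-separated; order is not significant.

Row counts bottom-up:
  T → 5
  π[f](T) → 5
  σ[f>2](π[f](T)) → 5

== RESULT ==
f
3
5
6
9
9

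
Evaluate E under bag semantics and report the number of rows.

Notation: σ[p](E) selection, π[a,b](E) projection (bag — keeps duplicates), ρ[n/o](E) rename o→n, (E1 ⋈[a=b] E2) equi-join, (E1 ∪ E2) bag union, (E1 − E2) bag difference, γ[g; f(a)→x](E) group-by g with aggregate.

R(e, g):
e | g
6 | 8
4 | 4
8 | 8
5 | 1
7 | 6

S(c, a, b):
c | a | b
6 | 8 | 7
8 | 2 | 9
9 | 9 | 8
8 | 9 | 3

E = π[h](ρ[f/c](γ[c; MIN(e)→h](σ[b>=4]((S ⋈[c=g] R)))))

Per-node cardinality:
  S → 4
  R → 5
  (S ⋈[c=g] R) → 5
  σ[b>=4]((S ⋈[c=g] R)) → 3
  γ[c; MIN(e)→h](σ[b>=4]((S ⋈[c=g] R))) → 2
  ρ[f/c](γ[c; MIN(e)→h](σ[b>=4]((S ⋈[c=g] R)))) → 2
  π[h](ρ[f/c](γ[c; MIN(e)→h](σ[b>=4]((S ⋈[c=g] R))))) → 2

|E| = 2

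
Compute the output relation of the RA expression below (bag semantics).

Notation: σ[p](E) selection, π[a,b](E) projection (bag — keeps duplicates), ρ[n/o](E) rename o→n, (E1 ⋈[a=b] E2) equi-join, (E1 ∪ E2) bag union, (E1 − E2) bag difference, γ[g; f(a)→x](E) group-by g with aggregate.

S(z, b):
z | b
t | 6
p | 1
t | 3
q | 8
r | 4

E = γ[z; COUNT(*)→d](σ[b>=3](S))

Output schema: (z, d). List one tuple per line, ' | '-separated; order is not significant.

Per-node cardinality:
  S → 5
  σ[b>=3](S) → 4
  γ[z; COUNT(*)→d](σ[b>=3](S)) → 3

== RESULT ==
z | d
q | 1
r | 1
t | 2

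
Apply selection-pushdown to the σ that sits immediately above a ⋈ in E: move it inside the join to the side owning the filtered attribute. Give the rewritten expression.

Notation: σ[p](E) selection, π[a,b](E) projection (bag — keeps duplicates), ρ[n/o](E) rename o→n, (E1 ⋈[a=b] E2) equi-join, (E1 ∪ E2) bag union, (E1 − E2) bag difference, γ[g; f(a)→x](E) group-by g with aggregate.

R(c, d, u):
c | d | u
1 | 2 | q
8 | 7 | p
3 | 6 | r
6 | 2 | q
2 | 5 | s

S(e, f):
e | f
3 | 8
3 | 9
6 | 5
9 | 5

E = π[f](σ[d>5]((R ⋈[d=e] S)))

σ filters on d, owned by the left side.
E' = π[f]((σ[d>5](R) ⋈[d=e] S))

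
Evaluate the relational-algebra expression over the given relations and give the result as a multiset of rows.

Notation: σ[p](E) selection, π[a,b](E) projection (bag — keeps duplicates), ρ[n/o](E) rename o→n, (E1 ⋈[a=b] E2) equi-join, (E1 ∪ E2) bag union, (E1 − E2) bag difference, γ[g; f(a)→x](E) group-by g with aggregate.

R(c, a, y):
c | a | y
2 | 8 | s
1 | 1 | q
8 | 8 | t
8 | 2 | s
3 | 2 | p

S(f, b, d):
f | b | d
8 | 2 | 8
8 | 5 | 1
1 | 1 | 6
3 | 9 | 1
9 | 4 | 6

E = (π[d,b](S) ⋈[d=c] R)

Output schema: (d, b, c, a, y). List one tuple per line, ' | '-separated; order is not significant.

Stepwise |·|:
  S → 5
  π[d,b](S) → 5
  R → 5
  (π[d,b](S) ⋈[d=c] R) → 4

== RESULT ==
d | b | c | a | y
1 | 5 | 1 | 1 | q
1 | 9 | 1 | 1 | q
8 | 2 | 8 | 2 | s
8 | 2 | 8 | 8 | t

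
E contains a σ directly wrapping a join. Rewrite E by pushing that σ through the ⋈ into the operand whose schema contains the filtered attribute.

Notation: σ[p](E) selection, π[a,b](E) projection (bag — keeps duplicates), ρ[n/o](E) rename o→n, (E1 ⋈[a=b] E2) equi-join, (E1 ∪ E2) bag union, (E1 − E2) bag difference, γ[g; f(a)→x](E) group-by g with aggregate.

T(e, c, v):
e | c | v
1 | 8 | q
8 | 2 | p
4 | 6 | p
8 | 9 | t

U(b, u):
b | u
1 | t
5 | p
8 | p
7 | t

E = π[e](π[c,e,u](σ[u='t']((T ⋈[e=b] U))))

σ filters on u, owned by the right side.
E' = π[e](π[c,e,u]((T ⋈[e=b] σ[u='t'](U))))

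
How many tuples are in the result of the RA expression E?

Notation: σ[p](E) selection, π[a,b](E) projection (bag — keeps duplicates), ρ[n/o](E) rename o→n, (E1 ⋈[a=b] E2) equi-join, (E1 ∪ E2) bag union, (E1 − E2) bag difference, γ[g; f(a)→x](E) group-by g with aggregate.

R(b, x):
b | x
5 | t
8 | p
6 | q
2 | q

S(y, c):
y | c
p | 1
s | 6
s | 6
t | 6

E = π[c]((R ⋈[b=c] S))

Per-node cardinality:
  R → 4
  S → 4
  (R ⋈[b=c] S) → 3
  π[c]((R ⋈[b=c] S)) → 3

|E| = 3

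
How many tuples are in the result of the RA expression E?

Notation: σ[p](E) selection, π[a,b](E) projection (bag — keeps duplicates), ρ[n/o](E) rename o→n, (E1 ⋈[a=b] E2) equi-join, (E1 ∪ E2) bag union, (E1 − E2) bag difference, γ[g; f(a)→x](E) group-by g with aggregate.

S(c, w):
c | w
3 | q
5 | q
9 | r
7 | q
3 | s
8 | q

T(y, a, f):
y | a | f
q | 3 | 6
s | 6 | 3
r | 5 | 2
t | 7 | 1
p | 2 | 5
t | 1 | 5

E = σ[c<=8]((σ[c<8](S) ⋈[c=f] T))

Per-node cardinality:
  S → 6
  σ[c<8](S) → 4
  T → 6
  (σ[c<8](S) ⋈[c=f] T) → 4
  σ[c<=8]((σ[c<8](S) ⋈[c=f] T)) → 4

|E| = 4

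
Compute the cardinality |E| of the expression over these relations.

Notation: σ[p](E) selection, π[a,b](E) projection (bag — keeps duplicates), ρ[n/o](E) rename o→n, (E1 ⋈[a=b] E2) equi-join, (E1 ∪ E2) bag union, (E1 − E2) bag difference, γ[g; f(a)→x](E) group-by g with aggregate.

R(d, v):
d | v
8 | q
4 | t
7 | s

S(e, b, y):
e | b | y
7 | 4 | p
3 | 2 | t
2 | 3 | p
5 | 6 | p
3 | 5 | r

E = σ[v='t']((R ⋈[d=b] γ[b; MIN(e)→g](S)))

Per-node cardinality:
  R → 3
  S → 5
  γ[b; MIN(e)→g](S) → 5
  (R ⋈[d=b] γ[b; MIN(e)→g](S)) → 1
  σ[v='t']((R ⋈[d=b] γ[b; MIN(e)→g](S))) → 1

|E| = 1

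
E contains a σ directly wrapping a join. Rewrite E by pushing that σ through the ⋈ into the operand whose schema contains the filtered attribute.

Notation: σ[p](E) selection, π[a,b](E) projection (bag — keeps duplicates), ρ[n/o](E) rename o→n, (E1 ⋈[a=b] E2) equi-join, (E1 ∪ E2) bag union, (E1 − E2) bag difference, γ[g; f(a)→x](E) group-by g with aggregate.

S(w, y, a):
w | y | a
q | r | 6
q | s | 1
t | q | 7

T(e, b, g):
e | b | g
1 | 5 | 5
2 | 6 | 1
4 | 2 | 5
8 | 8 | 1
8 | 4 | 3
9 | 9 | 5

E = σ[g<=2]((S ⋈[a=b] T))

σ filters on g, owned by the right side.
E' = (S ⋈[a=b] σ[g<=2](T))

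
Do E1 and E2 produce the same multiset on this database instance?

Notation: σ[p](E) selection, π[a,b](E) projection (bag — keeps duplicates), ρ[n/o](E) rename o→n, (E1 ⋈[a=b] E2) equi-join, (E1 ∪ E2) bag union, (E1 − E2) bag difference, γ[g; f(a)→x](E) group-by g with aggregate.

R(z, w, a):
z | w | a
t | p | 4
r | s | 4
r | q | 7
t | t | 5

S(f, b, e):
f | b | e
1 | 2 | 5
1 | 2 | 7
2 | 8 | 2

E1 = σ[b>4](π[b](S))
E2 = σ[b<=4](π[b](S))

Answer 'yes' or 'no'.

E1 stepwise |·|:
  S → 3
  π[b](S) → 3
  σ[b>4](π[b](S)) → 1
E2 stepwise |·|:
  S → 3
  π[b](S) → 3
  σ[b<=4](π[b](S)) → 2

E1 result:
b
8
E2 result:
b
2
2
Witness: (8,) appears 1× in E1 but 0× in E2.

no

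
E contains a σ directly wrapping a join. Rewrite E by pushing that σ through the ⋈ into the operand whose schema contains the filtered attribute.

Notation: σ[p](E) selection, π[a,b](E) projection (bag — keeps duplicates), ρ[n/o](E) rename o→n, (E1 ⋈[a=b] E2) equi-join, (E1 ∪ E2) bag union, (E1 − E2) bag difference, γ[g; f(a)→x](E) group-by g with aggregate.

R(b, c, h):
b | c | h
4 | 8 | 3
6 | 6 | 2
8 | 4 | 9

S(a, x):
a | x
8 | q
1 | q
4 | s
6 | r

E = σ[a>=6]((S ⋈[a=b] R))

σ filters on a, owned by the left side.
E' = (σ[a>=6](S) ⋈[a=b] R)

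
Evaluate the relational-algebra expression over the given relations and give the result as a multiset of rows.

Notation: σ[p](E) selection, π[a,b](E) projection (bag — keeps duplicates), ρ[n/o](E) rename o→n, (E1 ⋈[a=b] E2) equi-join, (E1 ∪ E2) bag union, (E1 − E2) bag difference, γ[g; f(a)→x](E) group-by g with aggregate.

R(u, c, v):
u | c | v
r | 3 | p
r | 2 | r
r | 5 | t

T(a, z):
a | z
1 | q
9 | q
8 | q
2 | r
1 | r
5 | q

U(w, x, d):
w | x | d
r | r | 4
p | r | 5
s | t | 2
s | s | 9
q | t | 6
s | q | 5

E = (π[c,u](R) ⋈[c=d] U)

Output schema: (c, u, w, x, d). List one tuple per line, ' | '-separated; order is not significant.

Subexpression sizes:
  R → 3
  π[c,u](R) → 3
  U → 6
  (π[c,u](R) ⋈[c=d] U) → 3

== RESULT ==
c | u | w | x | d
2 | r | s | t | 2
5 | r | p | r | 5
5 | r | s | q | 5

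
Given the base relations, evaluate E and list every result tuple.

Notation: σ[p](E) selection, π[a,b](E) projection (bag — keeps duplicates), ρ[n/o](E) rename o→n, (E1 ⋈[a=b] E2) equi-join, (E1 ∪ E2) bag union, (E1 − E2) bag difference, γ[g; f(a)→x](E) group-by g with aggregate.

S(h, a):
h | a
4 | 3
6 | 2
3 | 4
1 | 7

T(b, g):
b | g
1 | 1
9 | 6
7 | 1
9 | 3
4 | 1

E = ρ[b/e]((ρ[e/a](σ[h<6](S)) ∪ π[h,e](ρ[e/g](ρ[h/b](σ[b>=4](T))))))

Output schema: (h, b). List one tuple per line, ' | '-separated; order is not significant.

Row counts bottom-up:
  S → 4
  σ[h<6](S) → 3
  ρ[e/a](σ[h<6](S)) → 3
  T → 5
  σ[b>=4](T) → 4
  ρ[h/b](σ[b>=4](T)) → 4
  ρ[e/g](ρ[h/b](σ[b>=4](T))) → 4
  π[h,e](ρ[e/g](ρ[h/b](σ[b>=4](T)))) → 4
  (ρ[e/a](σ[h<6](S)) ∪ π[h,e](ρ[e/g](ρ[h/b](σ[b>=4](T))))) → 7
  ρ[b/e]((ρ[e/a](σ[h<6](S)) ∪ π[h,e](ρ[e/g](ρ[h/b](σ[b>=4](T)))))) → 7

== RESULT ==
h | b
1 | 7
3 | 4
4 | 1
4 | 3
7 | 1
9 | 3
9 | 6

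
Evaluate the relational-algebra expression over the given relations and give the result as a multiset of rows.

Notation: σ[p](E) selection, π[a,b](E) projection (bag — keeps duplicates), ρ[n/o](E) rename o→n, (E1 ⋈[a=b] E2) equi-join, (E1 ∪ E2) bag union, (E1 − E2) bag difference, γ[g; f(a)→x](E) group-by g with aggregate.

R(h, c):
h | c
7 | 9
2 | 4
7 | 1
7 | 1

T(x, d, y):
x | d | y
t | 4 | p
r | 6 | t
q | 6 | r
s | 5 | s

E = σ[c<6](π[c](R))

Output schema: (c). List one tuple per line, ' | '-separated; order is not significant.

Per-node cardinality:
  R → 4
  π[c](R) → 4
  σ[c<6](π[c](R)) → 3

== RESULT ==
c
1
1
4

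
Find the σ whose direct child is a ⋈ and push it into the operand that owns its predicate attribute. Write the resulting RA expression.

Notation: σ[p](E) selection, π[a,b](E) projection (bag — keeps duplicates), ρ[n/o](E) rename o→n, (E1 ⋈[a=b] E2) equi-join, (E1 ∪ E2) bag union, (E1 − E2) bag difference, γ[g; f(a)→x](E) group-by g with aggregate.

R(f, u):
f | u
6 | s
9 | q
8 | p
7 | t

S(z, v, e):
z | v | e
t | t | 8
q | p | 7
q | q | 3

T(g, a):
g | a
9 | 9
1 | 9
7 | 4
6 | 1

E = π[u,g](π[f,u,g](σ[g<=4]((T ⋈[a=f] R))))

σ filters on g, owned by the left side.
E' = π[u,g](π[f,u,g]((σ[g<=4](T) ⋈[a=f] R)))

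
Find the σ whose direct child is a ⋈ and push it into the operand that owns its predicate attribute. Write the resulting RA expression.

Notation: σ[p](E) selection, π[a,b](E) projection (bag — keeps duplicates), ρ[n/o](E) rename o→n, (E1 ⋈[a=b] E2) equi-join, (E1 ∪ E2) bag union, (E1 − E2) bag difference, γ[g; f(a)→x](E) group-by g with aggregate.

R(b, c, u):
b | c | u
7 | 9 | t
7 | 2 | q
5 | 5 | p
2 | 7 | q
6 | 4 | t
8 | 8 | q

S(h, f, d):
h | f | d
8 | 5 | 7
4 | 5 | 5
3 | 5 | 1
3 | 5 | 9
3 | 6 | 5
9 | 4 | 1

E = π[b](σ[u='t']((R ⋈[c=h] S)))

σ filters on u, owned by the left side.
E' = π[b]((σ[u='t'](R) ⋈[c=h] S))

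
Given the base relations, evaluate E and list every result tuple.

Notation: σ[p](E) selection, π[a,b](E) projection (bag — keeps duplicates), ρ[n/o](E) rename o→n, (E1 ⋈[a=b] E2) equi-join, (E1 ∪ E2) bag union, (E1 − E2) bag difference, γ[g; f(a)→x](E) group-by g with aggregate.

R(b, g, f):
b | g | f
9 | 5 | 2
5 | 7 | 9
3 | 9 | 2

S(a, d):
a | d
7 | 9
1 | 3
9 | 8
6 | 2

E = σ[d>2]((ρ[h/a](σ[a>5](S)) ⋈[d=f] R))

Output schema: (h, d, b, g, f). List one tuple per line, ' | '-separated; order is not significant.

Subexpression sizes:
  S → 4
  σ[a>5](S) → 3
  ρ[h/a](σ[a>5](S)) → 3
  R → 3
  (ρ[h/a](σ[a>5](S)) ⋈[d=f] R) → 3
  σ[d>2]((ρ[h/a](σ[a>5](S)) ⋈[d=f] R)) → 1

== RESULT ==
h | d | b | g | f
7 | 9 | 5 | 7 | 9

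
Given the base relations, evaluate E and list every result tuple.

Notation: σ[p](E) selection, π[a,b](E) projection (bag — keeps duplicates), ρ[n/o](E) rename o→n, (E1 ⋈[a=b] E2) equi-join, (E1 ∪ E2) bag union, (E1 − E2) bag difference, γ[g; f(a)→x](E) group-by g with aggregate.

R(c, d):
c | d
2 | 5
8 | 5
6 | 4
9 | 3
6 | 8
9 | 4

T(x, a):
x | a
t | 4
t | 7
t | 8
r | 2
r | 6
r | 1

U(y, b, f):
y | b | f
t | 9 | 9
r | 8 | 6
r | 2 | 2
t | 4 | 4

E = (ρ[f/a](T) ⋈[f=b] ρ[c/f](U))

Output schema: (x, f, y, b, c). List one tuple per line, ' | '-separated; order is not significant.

Per-node cardinality:
  T → 6
  ρ[f/a](T) → 6
  U → 4
  ρ[c/f](U) → 4
  (ρ[f/a](T) ⋈[f=b] ρ[c/f](U)) → 3

== RESULT ==
x | f | y | b | c
r | 2 | r | 2 | 2
t | 4 | t | 4 | 4
t | 8 | r | 8 | 6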